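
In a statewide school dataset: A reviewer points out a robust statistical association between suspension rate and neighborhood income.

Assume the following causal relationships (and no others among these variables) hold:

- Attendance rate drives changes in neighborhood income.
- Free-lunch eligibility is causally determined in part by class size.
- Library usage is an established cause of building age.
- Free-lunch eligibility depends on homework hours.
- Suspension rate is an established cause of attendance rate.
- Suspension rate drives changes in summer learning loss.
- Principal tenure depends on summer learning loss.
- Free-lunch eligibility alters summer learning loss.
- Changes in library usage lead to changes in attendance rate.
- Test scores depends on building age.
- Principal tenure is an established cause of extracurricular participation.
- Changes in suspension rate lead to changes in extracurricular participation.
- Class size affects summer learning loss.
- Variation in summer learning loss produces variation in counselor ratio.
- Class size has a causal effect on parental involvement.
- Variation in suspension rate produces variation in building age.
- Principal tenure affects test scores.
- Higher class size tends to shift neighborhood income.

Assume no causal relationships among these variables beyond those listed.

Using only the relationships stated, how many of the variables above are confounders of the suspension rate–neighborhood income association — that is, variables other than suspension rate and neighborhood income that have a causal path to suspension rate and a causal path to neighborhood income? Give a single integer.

No listed variable has a causal path to both suspension rate and neighborhood income, so there are no common causes.

0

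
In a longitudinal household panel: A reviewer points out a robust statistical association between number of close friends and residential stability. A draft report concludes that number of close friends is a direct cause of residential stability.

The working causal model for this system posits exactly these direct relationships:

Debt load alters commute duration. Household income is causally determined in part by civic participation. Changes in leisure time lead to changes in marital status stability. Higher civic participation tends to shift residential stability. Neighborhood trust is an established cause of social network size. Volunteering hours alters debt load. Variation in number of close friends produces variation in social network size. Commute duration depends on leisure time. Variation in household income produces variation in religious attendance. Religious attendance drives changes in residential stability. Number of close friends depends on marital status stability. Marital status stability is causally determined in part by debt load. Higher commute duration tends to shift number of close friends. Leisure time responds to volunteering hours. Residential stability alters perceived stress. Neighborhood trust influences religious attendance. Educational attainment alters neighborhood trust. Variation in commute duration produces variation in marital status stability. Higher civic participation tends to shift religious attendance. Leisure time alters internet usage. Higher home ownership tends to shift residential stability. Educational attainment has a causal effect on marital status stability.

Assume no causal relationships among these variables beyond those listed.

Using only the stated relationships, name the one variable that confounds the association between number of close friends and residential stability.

educational attainment

Educational attainment has a causal path to number of close friends (educational attainment → marital status stability → number of close friends) and a separate causal path to residential stability (educational attainment → neighborhood trust → religious attendance → residential stability), so it is a common cause of both.
No stated relationship gives number of close friends a causal route to residential stability, so the correlation is explained by the shared upstream cause rather than a direct effect.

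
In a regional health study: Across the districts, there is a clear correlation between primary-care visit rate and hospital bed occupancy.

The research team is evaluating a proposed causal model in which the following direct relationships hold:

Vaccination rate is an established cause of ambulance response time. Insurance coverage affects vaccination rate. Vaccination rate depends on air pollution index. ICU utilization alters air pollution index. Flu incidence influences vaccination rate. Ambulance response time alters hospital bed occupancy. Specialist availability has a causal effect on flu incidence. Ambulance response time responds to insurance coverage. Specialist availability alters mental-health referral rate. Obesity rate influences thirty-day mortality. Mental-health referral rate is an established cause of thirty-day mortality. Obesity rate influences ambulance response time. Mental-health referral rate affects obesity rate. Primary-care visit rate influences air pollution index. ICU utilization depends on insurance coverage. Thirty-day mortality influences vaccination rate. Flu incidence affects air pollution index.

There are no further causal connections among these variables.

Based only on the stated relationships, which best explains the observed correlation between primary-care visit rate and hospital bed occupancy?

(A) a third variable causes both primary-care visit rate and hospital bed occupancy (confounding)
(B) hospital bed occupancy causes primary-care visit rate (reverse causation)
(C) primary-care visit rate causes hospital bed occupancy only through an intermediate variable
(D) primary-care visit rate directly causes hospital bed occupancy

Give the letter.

Primary-care visit rate reaches hospital bed occupancy through primary-care visit rate → air pollution index → vaccination rate → ambulance response time → hospital bed occupancy — an indirect causal chain with no direct primary-care visit rate → hospital bed occupancy link. No variable causes both primary-care visit rate and hospital bed occupancy, so confounding is ruled out; the effect is mediated.

C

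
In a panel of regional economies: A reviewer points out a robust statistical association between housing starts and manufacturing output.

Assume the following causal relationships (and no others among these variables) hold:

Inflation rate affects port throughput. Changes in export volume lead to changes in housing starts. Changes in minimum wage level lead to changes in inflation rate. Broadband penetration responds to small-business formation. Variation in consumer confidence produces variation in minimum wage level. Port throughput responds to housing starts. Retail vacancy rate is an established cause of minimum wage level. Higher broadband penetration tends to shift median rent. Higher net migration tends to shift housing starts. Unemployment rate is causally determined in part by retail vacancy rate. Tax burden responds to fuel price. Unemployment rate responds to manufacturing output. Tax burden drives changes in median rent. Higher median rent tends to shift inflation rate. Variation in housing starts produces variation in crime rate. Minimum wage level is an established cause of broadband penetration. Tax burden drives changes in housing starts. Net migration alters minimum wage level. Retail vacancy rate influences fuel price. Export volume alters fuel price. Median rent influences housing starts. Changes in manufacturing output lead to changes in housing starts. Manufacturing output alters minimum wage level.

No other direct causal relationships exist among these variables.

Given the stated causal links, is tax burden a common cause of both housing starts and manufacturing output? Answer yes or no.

no

Tax burden has no stated causal path to manufacturing output. A confounder must cause both variables, so tax burden does not qualify.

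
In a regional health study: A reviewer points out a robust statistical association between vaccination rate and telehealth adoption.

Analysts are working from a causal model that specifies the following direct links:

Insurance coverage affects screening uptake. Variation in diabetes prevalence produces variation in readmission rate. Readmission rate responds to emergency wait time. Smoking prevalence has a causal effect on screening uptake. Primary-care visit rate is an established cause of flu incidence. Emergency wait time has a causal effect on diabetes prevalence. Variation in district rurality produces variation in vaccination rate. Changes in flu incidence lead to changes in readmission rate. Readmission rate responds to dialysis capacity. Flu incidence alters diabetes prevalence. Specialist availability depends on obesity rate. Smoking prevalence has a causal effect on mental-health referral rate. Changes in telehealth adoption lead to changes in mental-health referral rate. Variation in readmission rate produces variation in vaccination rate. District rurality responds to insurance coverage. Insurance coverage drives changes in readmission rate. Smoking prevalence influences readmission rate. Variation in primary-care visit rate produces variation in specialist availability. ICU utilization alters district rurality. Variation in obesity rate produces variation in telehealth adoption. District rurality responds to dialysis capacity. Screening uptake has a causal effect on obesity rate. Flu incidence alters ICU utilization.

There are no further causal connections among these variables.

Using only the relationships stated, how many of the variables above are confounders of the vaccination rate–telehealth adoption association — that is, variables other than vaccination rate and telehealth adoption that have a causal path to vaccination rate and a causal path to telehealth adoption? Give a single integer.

2

The common causes are: insurance coverage (to vaccination rate via insurance coverage → readmission rate → vaccination rate; to telehealth adoption via insurance coverage → screening uptake → obesity rate → telehealth adoption); smoking prevalence (to vaccination rate via smoking prevalence → readmission rate → vaccination rate; to telehealth adoption via smoking prevalence → screening uptake → obesity rate → telehealth adoption).
Every other variable lacks a causal path to at least one of vaccination rate and telehealth adoption.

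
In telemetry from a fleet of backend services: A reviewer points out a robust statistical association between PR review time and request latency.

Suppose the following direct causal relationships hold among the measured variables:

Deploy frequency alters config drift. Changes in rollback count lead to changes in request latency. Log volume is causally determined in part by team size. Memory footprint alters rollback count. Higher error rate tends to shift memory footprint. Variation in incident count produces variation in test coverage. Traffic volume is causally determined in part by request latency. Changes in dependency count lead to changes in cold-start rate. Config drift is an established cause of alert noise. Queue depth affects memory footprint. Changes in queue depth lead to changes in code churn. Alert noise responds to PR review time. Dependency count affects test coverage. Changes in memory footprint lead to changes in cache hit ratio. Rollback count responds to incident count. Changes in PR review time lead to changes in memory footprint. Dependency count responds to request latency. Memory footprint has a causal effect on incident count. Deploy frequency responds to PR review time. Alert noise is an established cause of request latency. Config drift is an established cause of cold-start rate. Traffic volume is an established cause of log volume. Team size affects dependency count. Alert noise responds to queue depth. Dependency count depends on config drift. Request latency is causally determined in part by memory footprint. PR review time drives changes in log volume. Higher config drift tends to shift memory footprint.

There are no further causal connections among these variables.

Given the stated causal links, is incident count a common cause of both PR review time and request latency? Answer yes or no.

no

Incident count has no stated causal path to PR review time. A confounder must cause both variables, so incident count does not qualify.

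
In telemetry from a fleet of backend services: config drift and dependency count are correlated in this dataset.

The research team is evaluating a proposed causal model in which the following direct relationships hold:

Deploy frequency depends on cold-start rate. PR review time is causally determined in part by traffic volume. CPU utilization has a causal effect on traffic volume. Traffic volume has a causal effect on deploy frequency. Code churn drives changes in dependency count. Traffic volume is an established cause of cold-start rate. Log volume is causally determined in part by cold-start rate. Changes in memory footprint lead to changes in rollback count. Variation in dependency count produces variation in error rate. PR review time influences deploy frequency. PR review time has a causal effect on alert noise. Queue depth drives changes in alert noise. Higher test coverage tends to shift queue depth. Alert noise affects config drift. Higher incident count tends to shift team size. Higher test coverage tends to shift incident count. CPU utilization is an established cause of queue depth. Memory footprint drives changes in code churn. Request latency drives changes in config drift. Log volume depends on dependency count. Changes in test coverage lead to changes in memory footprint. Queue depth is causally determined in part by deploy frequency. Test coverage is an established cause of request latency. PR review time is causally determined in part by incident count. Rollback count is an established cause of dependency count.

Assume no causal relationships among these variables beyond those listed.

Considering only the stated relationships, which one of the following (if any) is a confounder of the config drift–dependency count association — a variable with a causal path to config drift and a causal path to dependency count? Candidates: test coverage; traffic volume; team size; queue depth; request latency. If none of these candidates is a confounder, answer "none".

test coverage

Test coverage causes config drift (test coverage → request latency → config drift) and also causes dependency count (test coverage → memory footprint → code churn → dependency count); it is a common cause of both.
Each of the other candidates lacks a causal path to at least one of config drift and dependency count, so they do not confound the relationship.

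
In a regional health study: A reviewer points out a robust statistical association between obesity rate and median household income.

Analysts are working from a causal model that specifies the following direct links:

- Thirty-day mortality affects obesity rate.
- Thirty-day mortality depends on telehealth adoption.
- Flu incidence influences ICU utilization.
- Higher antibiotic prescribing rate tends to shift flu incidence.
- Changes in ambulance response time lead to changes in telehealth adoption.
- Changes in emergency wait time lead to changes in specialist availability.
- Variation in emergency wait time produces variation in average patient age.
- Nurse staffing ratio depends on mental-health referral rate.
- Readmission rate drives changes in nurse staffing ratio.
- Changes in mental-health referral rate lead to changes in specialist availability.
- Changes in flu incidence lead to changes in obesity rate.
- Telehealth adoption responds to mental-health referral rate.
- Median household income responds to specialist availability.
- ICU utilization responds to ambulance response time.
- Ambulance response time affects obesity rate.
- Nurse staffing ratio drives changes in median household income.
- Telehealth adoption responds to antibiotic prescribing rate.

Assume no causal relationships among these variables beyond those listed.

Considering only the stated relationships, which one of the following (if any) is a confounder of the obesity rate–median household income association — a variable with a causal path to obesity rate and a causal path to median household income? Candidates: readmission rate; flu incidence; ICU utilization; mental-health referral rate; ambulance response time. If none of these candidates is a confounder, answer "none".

mental-health referral rate

Mental-health referral rate causes obesity rate (mental-health referral rate → telehealth adoption → thirty-day mortality → obesity rate) and also causes median household income (mental-health referral rate → specialist availability → median household income); it is a common cause of both.
Each of the other candidates lacks a causal path to at least one of obesity rate and median household income, so they do not confound the relationship.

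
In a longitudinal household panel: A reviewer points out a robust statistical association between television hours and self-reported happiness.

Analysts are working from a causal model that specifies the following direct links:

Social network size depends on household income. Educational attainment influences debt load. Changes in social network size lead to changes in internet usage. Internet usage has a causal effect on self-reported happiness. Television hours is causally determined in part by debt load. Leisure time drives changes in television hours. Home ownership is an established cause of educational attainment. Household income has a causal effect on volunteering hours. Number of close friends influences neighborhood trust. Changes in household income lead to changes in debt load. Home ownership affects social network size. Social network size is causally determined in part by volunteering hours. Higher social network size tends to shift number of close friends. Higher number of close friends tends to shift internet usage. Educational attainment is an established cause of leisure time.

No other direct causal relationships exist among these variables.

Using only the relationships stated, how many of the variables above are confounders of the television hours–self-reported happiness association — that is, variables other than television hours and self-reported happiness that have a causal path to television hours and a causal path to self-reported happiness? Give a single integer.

The common causes are: home ownership (to television hours via home ownership → educational attainment → debt load → television hours; to self-reported happiness via home ownership → social network size → internet usage → self-reported happiness); household income (to television hours via household income → debt load → television hours; to self-reported happiness via household income → social network size → internet usage → self-reported happiness).
Every other variable lacks a causal path to at least one of television hours and self-reported happiness.

2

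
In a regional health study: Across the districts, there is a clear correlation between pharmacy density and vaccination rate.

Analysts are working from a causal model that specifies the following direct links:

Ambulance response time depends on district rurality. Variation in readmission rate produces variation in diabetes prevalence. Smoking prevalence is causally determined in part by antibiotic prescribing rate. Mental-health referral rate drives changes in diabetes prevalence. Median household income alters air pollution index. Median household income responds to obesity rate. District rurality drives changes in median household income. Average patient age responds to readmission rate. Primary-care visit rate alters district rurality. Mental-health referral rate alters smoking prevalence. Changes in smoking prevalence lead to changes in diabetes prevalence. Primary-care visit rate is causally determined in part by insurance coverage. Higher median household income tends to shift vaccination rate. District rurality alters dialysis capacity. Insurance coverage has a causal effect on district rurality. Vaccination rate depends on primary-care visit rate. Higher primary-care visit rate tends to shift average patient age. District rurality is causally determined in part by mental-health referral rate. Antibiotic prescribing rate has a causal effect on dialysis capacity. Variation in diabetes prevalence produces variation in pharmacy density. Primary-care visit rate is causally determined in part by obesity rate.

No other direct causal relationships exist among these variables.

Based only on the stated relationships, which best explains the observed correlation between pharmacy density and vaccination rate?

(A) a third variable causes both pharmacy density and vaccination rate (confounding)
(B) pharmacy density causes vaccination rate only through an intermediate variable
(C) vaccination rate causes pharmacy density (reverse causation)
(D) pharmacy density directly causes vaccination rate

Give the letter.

Mental-health referral rate causes pharmacy density (mental-health referral rate → diabetes prevalence → pharmacy density) and vaccination rate (mental-health referral rate → district rurality → median household income → vaccination rate) — a common cause creating the correlation.
There is no stated path from pharmacy density to vaccination rate or from vaccination rate to pharmacy density, so neither direct nor reverse causation applies.

A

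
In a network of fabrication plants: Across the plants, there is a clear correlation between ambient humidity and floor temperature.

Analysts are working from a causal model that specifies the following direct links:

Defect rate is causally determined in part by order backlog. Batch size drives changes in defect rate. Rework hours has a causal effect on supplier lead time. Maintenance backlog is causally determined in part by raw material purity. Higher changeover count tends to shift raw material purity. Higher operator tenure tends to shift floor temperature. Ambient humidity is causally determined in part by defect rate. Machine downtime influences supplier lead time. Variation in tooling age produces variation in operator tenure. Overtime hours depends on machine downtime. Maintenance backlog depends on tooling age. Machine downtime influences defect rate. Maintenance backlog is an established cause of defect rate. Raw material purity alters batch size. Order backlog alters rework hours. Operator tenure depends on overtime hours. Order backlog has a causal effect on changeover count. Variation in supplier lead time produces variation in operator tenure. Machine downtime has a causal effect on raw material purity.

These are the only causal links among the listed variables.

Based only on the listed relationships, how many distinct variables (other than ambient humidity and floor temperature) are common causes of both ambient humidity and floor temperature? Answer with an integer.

3

The common causes are: machine downtime (to ambient humidity via machine downtime → defect rate → ambient humidity; to floor temperature via machine downtime → supplier lead time → operator tenure → floor temperature); order backlog (to ambient humidity via order backlog → defect rate → ambient humidity; to floor temperature via order backlog → rework hours → supplier lead time → operator tenure → floor temperature); tooling age (to ambient humidity via tooling age → maintenance backlog → defect rate → ambient humidity; to floor temperature via tooling age → operator tenure → floor temperature).
Every other variable lacks a causal path to at least one of ambient humidity and floor temperature.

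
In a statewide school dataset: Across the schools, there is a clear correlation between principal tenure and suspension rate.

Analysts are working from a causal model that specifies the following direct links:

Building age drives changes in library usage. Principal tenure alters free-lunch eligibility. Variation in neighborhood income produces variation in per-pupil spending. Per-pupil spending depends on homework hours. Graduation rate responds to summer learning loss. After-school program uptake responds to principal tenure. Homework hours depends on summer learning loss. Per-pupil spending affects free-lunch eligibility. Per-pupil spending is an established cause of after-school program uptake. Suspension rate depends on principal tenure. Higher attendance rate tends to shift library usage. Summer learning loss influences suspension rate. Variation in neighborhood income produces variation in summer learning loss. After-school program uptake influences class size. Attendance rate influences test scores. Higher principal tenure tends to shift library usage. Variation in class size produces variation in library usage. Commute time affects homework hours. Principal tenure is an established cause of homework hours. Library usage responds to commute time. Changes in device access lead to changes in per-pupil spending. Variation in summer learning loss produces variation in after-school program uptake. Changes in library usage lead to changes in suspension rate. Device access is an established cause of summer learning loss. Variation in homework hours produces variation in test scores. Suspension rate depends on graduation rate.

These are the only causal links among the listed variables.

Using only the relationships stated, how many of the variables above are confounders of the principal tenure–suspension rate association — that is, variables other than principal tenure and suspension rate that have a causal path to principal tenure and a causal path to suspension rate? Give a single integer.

No listed variable has a causal path to both principal tenure and suspension rate, so there are no common causes.

0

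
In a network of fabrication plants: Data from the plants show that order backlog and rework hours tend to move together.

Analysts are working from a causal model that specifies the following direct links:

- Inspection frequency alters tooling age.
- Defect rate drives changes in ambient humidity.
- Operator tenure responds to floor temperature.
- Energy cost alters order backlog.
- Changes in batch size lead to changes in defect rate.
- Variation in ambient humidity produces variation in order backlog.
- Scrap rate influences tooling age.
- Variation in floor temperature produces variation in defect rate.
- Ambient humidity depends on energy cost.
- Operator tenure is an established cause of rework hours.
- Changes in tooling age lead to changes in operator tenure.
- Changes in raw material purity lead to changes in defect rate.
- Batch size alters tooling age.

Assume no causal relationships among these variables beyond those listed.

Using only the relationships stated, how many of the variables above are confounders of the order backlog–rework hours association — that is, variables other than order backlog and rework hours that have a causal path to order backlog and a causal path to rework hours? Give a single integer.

2

The common causes are: batch size (to order backlog via batch size → defect rate → ambient humidity → order backlog; to rework hours via batch size → tooling age → operator tenure → rework hours); floor temperature (to order backlog via floor temperature → defect rate → ambient humidity → order backlog; to rework hours via floor temperature → operator tenure → rework hours).
Every other variable lacks a causal path to at least one of order backlog and rework hours.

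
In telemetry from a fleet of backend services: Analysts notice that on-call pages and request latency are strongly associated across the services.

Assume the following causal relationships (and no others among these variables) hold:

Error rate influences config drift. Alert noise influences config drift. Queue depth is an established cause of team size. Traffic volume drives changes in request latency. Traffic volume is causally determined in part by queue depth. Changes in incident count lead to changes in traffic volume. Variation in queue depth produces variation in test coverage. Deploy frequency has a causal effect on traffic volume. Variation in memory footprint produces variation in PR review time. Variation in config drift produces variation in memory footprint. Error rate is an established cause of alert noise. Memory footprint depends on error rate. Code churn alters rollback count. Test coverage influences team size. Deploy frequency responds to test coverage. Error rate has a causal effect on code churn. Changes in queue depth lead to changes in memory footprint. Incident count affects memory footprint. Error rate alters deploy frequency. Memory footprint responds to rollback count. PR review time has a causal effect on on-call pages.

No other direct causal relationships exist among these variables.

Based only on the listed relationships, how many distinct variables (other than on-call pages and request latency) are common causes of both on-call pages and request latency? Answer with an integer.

The common causes are: error rate (to on-call pages via error rate → memory footprint → PR review time → on-call pages; to request latency via error rate → deploy frequency → traffic volume → request latency); incident count (to on-call pages via incident count → memory footprint → PR review time → on-call pages; to request latency via incident count → traffic volume → request latency); queue depth (to on-call pages via queue depth → memory footprint → PR review time → on-call pages; to request latency via queue depth → traffic volume → request latency).
Every other variable lacks a causal path to at least one of on-call pages and request latency.

3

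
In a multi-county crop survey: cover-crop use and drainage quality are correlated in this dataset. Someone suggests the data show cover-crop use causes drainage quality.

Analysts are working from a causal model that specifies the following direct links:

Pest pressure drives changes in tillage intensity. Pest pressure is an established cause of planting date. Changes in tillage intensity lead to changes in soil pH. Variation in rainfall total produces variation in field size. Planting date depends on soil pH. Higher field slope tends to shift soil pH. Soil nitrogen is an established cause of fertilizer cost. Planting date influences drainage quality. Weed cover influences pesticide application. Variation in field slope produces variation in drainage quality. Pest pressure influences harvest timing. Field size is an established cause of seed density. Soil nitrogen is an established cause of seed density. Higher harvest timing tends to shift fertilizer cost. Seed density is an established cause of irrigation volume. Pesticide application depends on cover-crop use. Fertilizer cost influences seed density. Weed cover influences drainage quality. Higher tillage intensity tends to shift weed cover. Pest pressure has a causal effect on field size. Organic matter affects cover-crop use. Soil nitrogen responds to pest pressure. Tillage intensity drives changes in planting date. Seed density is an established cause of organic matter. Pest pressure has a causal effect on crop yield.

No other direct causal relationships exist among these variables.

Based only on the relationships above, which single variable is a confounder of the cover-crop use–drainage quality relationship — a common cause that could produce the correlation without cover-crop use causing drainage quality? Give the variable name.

pest pressure

Pest pressure has a causal path to cover-crop use (pest pressure → soil nitrogen → seed density → organic matter → cover-crop use) and a separate causal path to drainage quality (pest pressure → planting date → drainage quality), so it is a common cause of both.
No stated relationship gives cover-crop use a causal route to drainage quality, so the correlation is explained by the shared upstream cause rather than a direct effect.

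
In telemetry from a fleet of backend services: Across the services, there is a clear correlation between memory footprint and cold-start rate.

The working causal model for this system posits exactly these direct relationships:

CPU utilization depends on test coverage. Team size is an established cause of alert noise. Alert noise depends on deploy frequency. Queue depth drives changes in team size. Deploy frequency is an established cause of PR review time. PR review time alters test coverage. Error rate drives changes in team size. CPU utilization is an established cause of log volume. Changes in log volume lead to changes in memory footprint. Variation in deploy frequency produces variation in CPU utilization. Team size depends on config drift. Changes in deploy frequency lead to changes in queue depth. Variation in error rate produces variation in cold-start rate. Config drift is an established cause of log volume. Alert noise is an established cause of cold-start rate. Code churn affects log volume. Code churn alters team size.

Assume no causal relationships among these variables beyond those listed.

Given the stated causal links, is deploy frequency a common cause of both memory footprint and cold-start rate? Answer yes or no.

yes

Deploy frequency has a causal path to memory footprint (deploy frequency → CPU utilization → log volume → memory footprint) and to cold-start rate (deploy frequency → alert noise → cold-start rate), so it is a common cause of both — a confounder.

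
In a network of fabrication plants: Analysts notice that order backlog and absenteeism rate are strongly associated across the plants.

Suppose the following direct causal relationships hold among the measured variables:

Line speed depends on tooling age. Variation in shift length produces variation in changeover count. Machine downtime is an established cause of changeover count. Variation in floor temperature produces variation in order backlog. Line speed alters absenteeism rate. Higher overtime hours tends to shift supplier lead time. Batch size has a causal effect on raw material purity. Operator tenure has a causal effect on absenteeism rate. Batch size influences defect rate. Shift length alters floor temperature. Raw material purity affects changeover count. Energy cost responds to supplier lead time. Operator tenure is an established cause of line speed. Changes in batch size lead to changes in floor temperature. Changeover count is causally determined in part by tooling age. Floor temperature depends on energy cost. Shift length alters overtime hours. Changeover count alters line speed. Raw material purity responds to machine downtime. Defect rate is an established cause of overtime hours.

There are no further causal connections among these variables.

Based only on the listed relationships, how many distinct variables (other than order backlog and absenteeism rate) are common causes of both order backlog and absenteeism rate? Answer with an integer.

2

The common causes are: batch size (to order backlog via batch size → floor temperature → order backlog; to absenteeism rate via batch size → raw material purity → changeover count → line speed → absenteeism rate); shift length (to order backlog via shift length → floor temperature → order backlog; to absenteeism rate via shift length → changeover count → line speed → absenteeism rate).
Every other variable lacks a causal path to at least one of order backlog and absenteeism rate.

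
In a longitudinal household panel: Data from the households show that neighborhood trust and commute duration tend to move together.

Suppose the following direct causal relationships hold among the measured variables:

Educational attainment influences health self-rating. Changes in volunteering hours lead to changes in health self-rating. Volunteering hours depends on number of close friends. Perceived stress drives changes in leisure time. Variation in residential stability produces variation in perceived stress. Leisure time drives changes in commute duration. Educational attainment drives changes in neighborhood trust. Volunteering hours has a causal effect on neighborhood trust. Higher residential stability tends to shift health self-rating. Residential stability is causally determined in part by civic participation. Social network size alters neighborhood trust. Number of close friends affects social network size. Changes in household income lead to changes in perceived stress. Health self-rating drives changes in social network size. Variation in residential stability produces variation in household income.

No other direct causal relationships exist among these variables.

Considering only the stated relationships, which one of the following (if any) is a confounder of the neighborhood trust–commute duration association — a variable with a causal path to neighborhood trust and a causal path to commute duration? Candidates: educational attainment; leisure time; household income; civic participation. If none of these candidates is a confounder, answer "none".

civic participation

Civic participation causes neighborhood trust (civic participation → residential stability → health self-rating → social network size → neighborhood trust) and also causes commute duration (civic participation → residential stability → perceived stress → leisure time → commute duration); it is a common cause of both.
Each of the other candidates lacks a causal path to at least one of neighborhood trust and commute duration, so they do not confound the relationship.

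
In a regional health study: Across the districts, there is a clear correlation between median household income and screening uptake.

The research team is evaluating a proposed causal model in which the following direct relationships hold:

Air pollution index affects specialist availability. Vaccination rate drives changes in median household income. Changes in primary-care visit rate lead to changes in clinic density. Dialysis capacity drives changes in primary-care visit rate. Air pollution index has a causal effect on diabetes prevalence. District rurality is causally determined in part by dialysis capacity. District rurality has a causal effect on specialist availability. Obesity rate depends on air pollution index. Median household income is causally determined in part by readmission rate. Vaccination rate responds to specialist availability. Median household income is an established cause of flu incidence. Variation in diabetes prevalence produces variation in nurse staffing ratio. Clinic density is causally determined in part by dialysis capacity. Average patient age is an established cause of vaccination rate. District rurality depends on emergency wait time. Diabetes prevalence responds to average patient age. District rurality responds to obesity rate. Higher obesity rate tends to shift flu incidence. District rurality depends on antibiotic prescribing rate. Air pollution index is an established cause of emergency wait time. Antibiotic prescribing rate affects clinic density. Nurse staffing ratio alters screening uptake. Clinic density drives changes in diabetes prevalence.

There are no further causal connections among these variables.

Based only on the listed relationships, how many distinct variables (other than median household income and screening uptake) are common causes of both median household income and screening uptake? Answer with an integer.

The common causes are: air pollution index (to median household income via air pollution index → specialist availability → vaccination rate → median household income; to screening uptake via air pollution index → diabetes prevalence → nurse staffing ratio → screening uptake); antibiotic prescribing rate (to median household income via antibiotic prescribing rate → district rurality → specialist availability → vaccination rate → median household income; to screening uptake via antibiotic prescribing rate → clinic density → diabetes prevalence → nurse staffing ratio → screening uptake); average patient age (to median household income via average patient age → vaccination rate → median household income; to screening uptake via average patient age → diabetes prevalence → nurse staffing ratio → screening uptake); dialysis capacity (to median household income via dialysis capacity → district rurality → specialist availability → vaccination rate → median household income; to screening uptake via dialysis capacity → clinic density → diabetes prevalence → nurse staffing ratio → screening uptake).
Every other variable lacks a causal path to at least one of median household income and screening uptake.

4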